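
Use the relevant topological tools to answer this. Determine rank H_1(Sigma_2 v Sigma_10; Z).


For a wedge: H_1(A v B) = H_1(A) + H_1(B).
b_1(Sigma_2) = 4, b_1(Sigma_10) = 20.
b_1 = 4 + 20 = 24

24


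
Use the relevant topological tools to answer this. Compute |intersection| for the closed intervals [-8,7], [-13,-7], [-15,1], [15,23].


Intersection = [max(a_i), min(b_i)] = [15, -7].
Since 15 > -7, the intersection is empty.
Length = 0

0


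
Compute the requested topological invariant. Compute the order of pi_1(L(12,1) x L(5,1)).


pi_1(X x Y) = pi_1(X) x pi_1(Y).
pi_1(L(12,1)) = Z/12, pi_1(L(5,1)) = Z/5.
|Z/12 x Z/5| = 12 * 5 = 60

60


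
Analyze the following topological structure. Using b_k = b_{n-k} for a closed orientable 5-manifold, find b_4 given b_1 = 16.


Poincare duality for closed orientable n-manifolds: b_k = b_{n-k}.
Here n = 5, so b_4 = b_1 = 16

16


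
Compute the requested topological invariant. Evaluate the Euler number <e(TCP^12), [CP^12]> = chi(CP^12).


For any closed oriented manifold, <e(TM),[M]> = chi(M).
chi(CP^12) = 12+1 = 13

13


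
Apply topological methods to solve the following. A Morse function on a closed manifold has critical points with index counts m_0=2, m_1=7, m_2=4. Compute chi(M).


Morse theory: chi(M) = sum_k (-1)^k m_k where m_k = #(index-k critical points).
= (2) + (-7) + (4) = -1

-1


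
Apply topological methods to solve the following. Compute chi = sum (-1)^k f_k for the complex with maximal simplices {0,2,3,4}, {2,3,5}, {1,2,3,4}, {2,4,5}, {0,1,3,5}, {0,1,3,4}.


Enumerate all faces; f-vector: f_0=6, f_1=15, f_2=14, f_3=4.
chi = sum (-1)^k f_k = 1

1


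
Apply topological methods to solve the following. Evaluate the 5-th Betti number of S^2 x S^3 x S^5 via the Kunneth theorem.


Each S^d has Poincare polynomial 1 + t^d.
The product S^2 x S^3 x S^5 has Poincare polynomial prod(1+t^d_i).
Expanding: b_0=1, b_2=1, b_3=1, b_5=2, b_7=1, b_8=1, b_10=1.
b_5 = 2

2


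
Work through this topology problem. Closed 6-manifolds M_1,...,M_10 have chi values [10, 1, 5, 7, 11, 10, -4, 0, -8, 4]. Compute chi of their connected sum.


For n-manifolds: chi(A#B) = chi(A) + chi(B) - chi(S^6).
chi(S^6) = 1 + (-1)^6 = 2.
chi(#) = (sum chi_i) - (10-1)*chi(S^6) = 36 - 9*2 = 18

18


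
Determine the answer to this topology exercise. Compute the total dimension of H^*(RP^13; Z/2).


H^k(RP^13; Z/2) = Z/2 for each 0 <= k <= 13.
Total dimension = 13 + 1 = 14

14


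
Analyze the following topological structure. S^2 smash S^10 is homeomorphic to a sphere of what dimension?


S^m ^ S^n = S^{m+n}.
k = 2 + 10 = 12

12


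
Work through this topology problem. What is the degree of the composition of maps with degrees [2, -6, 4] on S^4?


Degree is multiplicative: deg(composition) = product of degrees.
= (2) * (-6) * (4) = -48

-48


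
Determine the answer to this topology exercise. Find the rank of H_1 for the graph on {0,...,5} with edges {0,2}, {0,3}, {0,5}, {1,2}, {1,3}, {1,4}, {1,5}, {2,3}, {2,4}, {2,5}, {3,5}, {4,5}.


b_1 = E - V + (number of components).
E = 12, V = 6, components = 1.
b_1 = 12 - 6 + 1 = 7

7


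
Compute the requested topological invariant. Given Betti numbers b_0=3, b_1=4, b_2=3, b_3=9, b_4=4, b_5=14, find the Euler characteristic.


chi = sum_k (-1)^k b_k.
= (3) + (-4) + (3) + (-9) + (4) + (-14)
= -17

-17


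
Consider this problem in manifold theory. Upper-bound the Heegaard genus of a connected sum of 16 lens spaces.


Heegaard genus satisfies g(A#B) <= g(A) + g(B).
Each lens space has g = 1.
Upper bound: 16 * 1 = 16

16


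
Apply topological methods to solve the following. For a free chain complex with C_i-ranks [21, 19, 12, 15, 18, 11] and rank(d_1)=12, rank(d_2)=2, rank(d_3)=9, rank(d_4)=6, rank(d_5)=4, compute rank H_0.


rank H_k = rank(ker d_k) - rank(im d_{k+1}).
rank(ker d_0) = rank(C_0) - rank(d_0) = 21 - 0 = 21.
rank(im d_{0+1}) = 12.
rank H_0 = 21 - 12 = 9

9


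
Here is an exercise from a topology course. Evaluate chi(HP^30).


HP^30 has one cell in each dimension 0, 4, ..., 4*30 (30+1 cells, all even-dim).
chi = 30 + 1 = 31

31


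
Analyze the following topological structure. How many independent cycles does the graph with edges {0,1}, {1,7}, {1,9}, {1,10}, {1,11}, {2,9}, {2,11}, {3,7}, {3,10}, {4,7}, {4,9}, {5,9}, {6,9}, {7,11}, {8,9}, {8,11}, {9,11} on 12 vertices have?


b_1 = E - V + (number of components).
E = 17, V = 12, components = 1.
b_1 = 17 - 12 + 1 = 6

6


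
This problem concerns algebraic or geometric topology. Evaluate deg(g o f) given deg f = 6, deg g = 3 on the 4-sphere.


Degree is multiplicative under composition: deg(g o f) = deg(g) * deg(f).
= 3 * 6 = 18

18


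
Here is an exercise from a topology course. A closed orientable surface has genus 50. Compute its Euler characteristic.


For a closed orientable surface of genus g: chi = 2 - 2g.
Here g = 50.
chi = 2 - 2*50 = 2 - 100 = -98

-98


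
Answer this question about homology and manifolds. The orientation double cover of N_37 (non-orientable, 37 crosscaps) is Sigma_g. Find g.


chi(N_37) = 2 - 37 = -35.
Double cover: chi(Sigma_g) = 2 * chi(N_37) = 2*(-35) = -70.
2 - 2g = -70, so g = (2 - (-70))/2 = 72/2 = 36

36


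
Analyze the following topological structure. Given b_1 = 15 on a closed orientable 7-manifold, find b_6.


Poincare duality for closed orientable n-manifolds: b_k = b_{n-k}.
Here n = 7, so b_6 = b_1 = 15

15


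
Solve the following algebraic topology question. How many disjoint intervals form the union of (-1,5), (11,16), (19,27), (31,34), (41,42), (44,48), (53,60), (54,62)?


Sort and merge overlapping open intervals.
Merged: (-1,5), (11,16), (19,27), (31,34), (41,42), (44,48), (53,62).
Number of components = 7

7


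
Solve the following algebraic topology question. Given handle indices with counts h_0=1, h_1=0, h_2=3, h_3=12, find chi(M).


Handles of index k contribute (-1)^k to chi (same as CW cells).
chi = (1) + (0) + (3) + (-12) = -8

-8


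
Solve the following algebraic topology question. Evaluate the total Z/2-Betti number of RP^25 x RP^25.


dim H^*(RP^n; Z/2) = n+1 (one Z/2 in each degree 0..n).
Total Betti number is multiplicative.
Total = (25+1) * (25+1) = 26 * 26 = 676

676


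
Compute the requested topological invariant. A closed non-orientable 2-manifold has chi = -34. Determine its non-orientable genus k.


chi = 2 - k for closed non-orientable surfaces with k crosscaps.
-34 = 2 - k
k = 2 - (-34) = 36

36


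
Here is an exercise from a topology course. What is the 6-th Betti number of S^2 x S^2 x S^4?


Each S^d has Poincare polynomial 1 + t^d.
The product S^2 x S^2 x S^4 has Poincare polynomial prod(1+t^d_i).
Expanding: b_0=1, b_2=2, b_4=2, b_6=2, b_8=1.
b_6 = 2

2


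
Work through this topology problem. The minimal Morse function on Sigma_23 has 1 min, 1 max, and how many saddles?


A perfect Morse function has m_k = b_k.
For Sigma_23: b_0=1, b_1=2g=46, b_2=1.
Saddles m_1 = 2g = 46

46


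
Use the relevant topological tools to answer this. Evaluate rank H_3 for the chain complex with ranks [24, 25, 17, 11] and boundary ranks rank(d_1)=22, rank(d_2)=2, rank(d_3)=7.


rank H_k = rank(ker d_k) - rank(im d_{k+1}).
rank(ker d_3) = rank(C_3) - rank(d_3) = 11 - 7 = 4.
rank(im d_{3+1}) = 0.
rank H_3 = 4 - 0 = 4

4


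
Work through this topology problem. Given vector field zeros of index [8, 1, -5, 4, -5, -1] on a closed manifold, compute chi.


Poincare-Hopf: chi(M) = sum of indices of zeros.
chi = (8) + (1) + (-5) + (4) + (-5) + (-1) = 2

2


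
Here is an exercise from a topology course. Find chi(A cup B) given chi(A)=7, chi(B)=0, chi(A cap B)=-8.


chi(A cup B) = chi(A) + chi(B) - chi(A cap B)
= 7 + (0) - (-8)
= 15

15


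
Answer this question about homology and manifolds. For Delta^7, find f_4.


Delta^7 has 7+1 vertices. A 4-face is a choice of 4+1 vertices.
f_4 = C(7+1, 4+1) = C(8,5) = 56

56


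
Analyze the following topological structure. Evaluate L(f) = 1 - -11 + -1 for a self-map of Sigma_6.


L(f) = tr(f_0*) - tr(f_1*) + tr(f_2*).
= 1 - (-11) + (-1)
= 11

11


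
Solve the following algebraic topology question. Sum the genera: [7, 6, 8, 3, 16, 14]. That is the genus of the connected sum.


Genus is additive under connected sum of orientable surfaces.
g = 7 + 6 + 8 + 3 + 16 + 14 = 54

54


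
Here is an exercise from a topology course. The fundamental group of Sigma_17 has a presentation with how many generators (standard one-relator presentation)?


Standard presentation: pi_1(Sigma_g) = <a_1,b_1,...,a_g,b_g | [a_1,b_1]...[a_g,b_g] = 1>.
Number of generators = 2g = 2*17 = 34

34


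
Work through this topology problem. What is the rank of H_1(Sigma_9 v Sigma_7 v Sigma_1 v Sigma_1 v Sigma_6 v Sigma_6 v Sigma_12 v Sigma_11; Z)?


For a wedge X v Y: reduced H_k(X v Y) = H_k(X) + H_k(Y).
Each Sigma_g contributes b_1 = 2g.
b_1 = 18 + 14 + 2 + 2 + 12 + 12 + 24 + 22 = 106

106


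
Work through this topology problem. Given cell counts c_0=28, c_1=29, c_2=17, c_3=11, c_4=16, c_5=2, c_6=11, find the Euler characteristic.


chi = sum_k (-1)^k c_k.
= (-1)^0*28 + (-1)^1*29 + (-1)^2*17 + (-1)^3*11 + (-1)^4*16 + (-1)^5*2 + (-1)^6*11
= (28) + (-29) + (17) + (-11) + (16) + (-2) + (11)
= 30

30


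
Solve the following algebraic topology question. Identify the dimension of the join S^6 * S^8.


Join of spheres: S^m * S^n = S^{m+n+1}.
dim = 6 + 8 + 1 = 15

15


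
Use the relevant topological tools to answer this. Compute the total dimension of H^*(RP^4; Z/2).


H^k(RP^4; Z/2) = Z/2 for each 0 <= k <= 4.
Total dimension = 4 + 1 = 5

5


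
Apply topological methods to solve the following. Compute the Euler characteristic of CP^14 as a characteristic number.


For any closed oriented manifold, <e(TM),[M]> = chi(M).
chi(CP^14) = 14+1 = 15

15


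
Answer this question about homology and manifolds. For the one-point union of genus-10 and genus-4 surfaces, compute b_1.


For a wedge: H_1(A v B) = H_1(A) + H_1(B).
b_1(Sigma_10) = 20, b_1(Sigma_4) = 8.
b_1 = 20 + 8 = 28

28


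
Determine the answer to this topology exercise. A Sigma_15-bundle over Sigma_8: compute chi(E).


For a fiber bundle F -> E -> B (with CW structure): chi(E) = chi(B) * chi(F).
chi(Sigma_8) = -14, chi(Sigma_15) = -28.
chi(E) = (-14) * (-28) = 392

392


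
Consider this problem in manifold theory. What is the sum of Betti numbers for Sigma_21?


For Sigma_21: b_0 = 1, b_1 = 2g = 42, b_2 = 1.
Total = 1 + 42 + 1 = 44

44


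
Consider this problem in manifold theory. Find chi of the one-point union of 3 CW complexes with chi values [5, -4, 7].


chi(A v B) = chi(A) + chi(B) - 1 (one point identified).
For 3 spaces: chi = (sum chi_i) - (3 - 1).
sum = 8; chi = 8 - 2 = 6

6


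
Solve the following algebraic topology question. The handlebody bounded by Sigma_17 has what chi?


A genus-g handlebody deformation retracts to a wedge of g circles.
chi(vee_g S^1) = 1 - g.
chi(H_17) = 1 - 17 = -16

-16


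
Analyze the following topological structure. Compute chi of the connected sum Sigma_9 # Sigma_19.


chi(Sigma_9) = 2 - 2*9 = -16
chi(Sigma_19) = 2 - 2*19 = -36
For surfaces: chi(A#B) = chi(A) + chi(B) - 2.
chi = -16 + -36 - 2 = -54

-54


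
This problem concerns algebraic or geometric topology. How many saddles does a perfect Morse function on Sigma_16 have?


A perfect Morse function has m_k = b_k.
For Sigma_16: b_0=1, b_1=2g=32, b_2=1.
Saddles m_1 = 2g = 32

32


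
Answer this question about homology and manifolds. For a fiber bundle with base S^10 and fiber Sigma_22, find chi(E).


chi(S^10) = 2 (n even), chi(Sigma_22) = 2 - 2*22 = -42.
chi(E) = 2 * (-42) = -84

-84


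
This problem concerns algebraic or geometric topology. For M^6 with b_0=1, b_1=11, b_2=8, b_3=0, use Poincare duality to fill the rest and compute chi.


By Poincare duality b_k = b_{6-k}, so full Betti numbers: b_0=1, b_1=11, b_2=8, b_3=0, b_4=8, b_5=11, b_6=1.
chi = sum (-1)^k b_k = -4

-4


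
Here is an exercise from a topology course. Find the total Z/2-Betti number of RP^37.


H^k(RP^37; Z/2) = Z/2 for each 0 <= k <= 37.
Total dimension = 37 + 1 = 38

38


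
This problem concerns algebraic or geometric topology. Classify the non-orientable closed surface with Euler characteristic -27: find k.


chi = 2 - k for closed non-orientable surfaces with k crosscaps.
-27 = 2 - k
k = 2 - (-27) = 29

29


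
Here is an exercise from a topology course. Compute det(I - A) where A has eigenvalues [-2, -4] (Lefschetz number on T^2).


For a torus self-map: L(f) = det(I - A) where A acts on H_1.
L(f) = (1--2) * (1--4) = 3 * 5 = 15

15


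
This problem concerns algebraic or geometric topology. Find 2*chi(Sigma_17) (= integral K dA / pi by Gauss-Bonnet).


Gauss-Bonnet: integral K dA = 2*pi*chi(M).
chi(Sigma_17) = 2 - 2*17 = -32.
(integral K dA)/pi = 2*chi = 2*(-32) = -64

-64


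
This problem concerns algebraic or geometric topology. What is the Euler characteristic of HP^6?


HP^6 has one cell in each dimension 0, 4, ..., 4*6 (6+1 cells, all even-dim).
chi = 6 + 1 = 7

7


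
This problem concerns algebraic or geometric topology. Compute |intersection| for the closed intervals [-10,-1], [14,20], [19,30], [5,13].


Intersection = [max(a_i), min(b_i)] = [19, -1].
Since 19 > -1, the intersection is empty.
Length = 0

0


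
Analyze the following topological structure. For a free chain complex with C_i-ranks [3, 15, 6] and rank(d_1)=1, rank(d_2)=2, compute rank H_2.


rank H_k = rank(ker d_k) - rank(im d_{k+1}).
rank(ker d_2) = rank(C_2) - rank(d_2) = 6 - 2 = 4.
rank(im d_{2+1}) = 0.
rank H_2 = 4 - 0 = 4

4


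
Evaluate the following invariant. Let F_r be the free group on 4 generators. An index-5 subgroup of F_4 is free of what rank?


Nielsen-Schreier: an index-n subgroup of F_r is free of rank 1 + n(r-1).
Equivalently: chi(cover) = n*chi(base); chi(vee_r S^1) = 1 - 4 = -3.
chi(E) = 5*(-3) = -15; rank = 1 - chi(E) = 1 - (-15) = 16.
rank = 1 + 5*(4-1) = 1 + 15 = 16

16


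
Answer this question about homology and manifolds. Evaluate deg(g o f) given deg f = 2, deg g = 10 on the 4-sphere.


Degree is multiplicative under composition: deg(g o f) = deg(g) * deg(f).
= 10 * 2 = 20

20


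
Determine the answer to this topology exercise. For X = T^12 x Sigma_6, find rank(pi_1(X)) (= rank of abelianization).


pi_1(A x B) = pi_1(A) x pi_1(B); rank of abelianization = b_1.
b_1(T^12) = 12, b_1(Sigma_6) = 2*6 = 12.
b_1(product) = 12 + 12 = 24

24


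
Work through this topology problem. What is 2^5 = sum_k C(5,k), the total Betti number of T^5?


b_k(T^5) = C(5,k), so the sum over k is sum_k C(5,k) = 2^5.
Total = 2^5 = 32

32


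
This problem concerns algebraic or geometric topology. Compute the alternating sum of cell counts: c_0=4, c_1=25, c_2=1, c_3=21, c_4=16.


chi = sum_k (-1)^k c_k.
= (-1)^0*4 + (-1)^1*25 + (-1)^2*1 + (-1)^3*21 + (-1)^4*16
= (4) + (-25) + (1) + (-21) + (16)
= -25

-25


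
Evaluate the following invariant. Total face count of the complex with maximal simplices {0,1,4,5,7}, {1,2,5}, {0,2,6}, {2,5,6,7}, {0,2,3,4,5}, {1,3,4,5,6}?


Each maximal simplex on m vertices has 2^m - 1 nonempty faces.
Take the union (dedupe shared faces).
Total distinct faces = 87

87


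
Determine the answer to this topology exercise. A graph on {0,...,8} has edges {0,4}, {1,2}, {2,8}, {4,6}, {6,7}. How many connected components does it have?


Run DFS/union-find over 9 vertices.
V = 9, E = 5.
Number of components = 4

4


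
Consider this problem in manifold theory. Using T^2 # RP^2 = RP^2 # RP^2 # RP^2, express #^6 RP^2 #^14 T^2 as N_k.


Since a >= 1, the sum is non-orientable; each T^2 can be replaced by RP^2 # RP^2 (since T^2#RP^2 = 3RP^2).
Total crosscaps k = 6 + 2*14 = 34.
Check via chi: chi = 6*1 + 14*0 - (6+14-1)*2 = -32 = 2 - k = -32. Consistent.

34


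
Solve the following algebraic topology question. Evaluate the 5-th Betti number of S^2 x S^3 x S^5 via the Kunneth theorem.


Each S^d has Poincare polynomial 1 + t^d.
The product S^2 x S^3 x S^5 has Poincare polynomial prod(1+t^d_i).
Expanding: b_0=1, b_2=1, b_3=1, b_5=2, b_7=1, b_8=1, b_10=1.
b_5 = 2

2


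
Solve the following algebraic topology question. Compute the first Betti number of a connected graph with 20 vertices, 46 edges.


For a connected graph: rank(pi_1) = b_1 = E - V + 1 = 1 - chi.
chi = V - E = 20 - 46 = -26.
rank = 1 - (-26) = 46 - 20 + 1 = 27

27


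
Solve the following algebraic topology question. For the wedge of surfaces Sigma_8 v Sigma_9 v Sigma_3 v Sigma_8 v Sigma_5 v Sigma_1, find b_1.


For a wedge X v Y: reduced H_k(X v Y) = H_k(X) + H_k(Y).
Each Sigma_g contributes b_1 = 2g.
b_1 = 16 + 18 + 6 + 16 + 10 + 2 = 68

68


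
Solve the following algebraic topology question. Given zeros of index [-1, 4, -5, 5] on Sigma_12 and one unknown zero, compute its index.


Poincare-Hopf: sum of indices = chi(M).
chi(Sigma_12) = 2 - 2*12 = -22.
Sum of known indices = 3.
x = chi - (sum known) = -22 - (3) = -25

-25


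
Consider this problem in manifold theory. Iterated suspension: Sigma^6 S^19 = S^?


Each suspension raises dimension by 1: Sigma S^n = S^{n+1}.
Sigma^6 S^19 = S^{19+6} = S^25

25


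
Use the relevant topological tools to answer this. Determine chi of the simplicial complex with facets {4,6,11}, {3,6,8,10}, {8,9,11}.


Enumerate all faces; f-vector: f_0=7, f_1=12, f_2=6, f_3=1.
chi = sum (-1)^k f_k = 0

0


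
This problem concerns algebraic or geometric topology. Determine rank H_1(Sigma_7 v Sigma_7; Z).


For a wedge: H_1(A v B) = H_1(A) + H_1(B).
b_1(Sigma_7) = 14, b_1(Sigma_7) = 14.
b_1 = 14 + 14 = 28

28


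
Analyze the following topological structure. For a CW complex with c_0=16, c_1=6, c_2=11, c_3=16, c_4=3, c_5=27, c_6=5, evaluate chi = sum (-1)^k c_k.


chi = sum_k (-1)^k c_k.
= (-1)^0*16 + (-1)^1*6 + (-1)^2*11 + (-1)^3*16 + (-1)^4*3 + (-1)^5*27 + (-1)^6*5
= (16) + (-6) + (11) + (-16) + (3) + (-27) + (5)
= -14

-14


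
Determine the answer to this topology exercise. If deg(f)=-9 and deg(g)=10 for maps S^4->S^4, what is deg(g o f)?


Degree is multiplicative under composition: deg(g o f) = deg(g) * deg(f).
= 10 * -9 = -90

-90


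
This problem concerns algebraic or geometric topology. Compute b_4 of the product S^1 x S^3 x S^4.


Each S^d has Poincare polynomial 1 + t^d.
The product S^1 x S^3 x S^4 has Poincare polynomial prod(1+t^d_i).
Expanding: b_0=1, b_1=1, b_3=1, b_4=2, b_5=1, b_7=1, b_8=1.
b_4 = 2

2


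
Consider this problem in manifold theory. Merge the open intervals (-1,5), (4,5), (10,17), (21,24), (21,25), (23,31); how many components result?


Sort and merge overlapping open intervals.
Merged: (-1,5), (10,17), (21,31).
Number of components = 3

3


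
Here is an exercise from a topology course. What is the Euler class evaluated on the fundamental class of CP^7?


For any closed oriented manifold, <e(TM),[M]> = chi(M).
chi(CP^7) = 7+1 = 8

8


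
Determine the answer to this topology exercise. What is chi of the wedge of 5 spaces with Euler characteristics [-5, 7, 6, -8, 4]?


chi(A v B) = chi(A) + chi(B) - 1 (one point identified).
For 5 spaces: chi = (sum chi_i) - (5 - 1).
sum = 4; chi = 4 - 4 = 0

0


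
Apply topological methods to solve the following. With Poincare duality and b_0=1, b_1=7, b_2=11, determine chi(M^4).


By Poincare duality b_k = b_{4-k}, so full Betti numbers: b_0=1, b_1=7, b_2=11, b_3=7, b_4=1.
chi = sum (-1)^k b_k = -1

-1


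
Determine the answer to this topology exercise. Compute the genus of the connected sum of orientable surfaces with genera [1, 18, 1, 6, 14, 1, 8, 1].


Genus is additive under connected sum of orientable surfaces.
g = 1 + 18 + 1 + 6 + 14 + 1 + 8 + 1 = 50

50


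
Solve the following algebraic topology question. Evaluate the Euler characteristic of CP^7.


CP^7 has one cell in each even dimension 0, 2, ..., 2*7 (7+1 cells total).
All cells are even-dimensional, so chi = number of cells.
chi = 7 + 1 = 8

8


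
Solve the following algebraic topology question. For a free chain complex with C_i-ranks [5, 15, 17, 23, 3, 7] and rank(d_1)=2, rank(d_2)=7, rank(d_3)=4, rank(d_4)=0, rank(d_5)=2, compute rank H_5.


rank H_k = rank(ker d_k) - rank(im d_{k+1}).
rank(ker d_5) = rank(C_5) - rank(d_5) = 7 - 2 = 5.
rank(im d_{5+1}) = 0.
rank H_5 = 5 - 0 = 5

5


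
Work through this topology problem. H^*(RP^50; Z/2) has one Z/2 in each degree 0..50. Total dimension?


H^k(RP^50; Z/2) = Z/2 for each 0 <= k <= 50.
Total dimension = 50 + 1 = 51

51


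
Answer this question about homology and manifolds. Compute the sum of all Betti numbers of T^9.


b_k(T^9) = C(9,k), so the sum over k is sum_k C(9,k) = 2^9.
Total = 2^9 = 512

512


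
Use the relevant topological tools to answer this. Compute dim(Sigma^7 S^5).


Each suspension raises dimension by 1: Sigma S^n = S^{n+1}.
Sigma^7 S^5 = S^{5+7} = S^12

12


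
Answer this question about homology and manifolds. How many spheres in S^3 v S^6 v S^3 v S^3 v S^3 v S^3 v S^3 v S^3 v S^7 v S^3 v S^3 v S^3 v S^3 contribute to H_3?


For a wedge of spheres, H_k (k>0) is free on one generator per sphere of dimension k.
Spheres of dimension 3: count = 11.
b_3 = 11

11


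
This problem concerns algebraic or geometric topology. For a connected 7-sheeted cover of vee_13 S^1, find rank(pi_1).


Nielsen-Schreier: an index-n subgroup of F_r is free of rank 1 + n(r-1).
Equivalently: chi(cover) = n*chi(base); chi(vee_r S^1) = 1 - 13 = -12.
chi(E) = 7*(-12) = -84; rank = 1 - chi(E) = 1 - (-84) = 85.
rank = 1 + 7*(13-1) = 1 + 84 = 85

85


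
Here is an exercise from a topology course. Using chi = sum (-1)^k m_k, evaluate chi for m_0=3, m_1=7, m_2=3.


Morse theory: chi(M) = sum_k (-1)^k m_k where m_k = #(index-k critical points).
= (3) + (-7) + (3) = -1

-1


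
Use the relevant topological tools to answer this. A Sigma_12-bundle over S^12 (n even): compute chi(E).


chi(S^12) = 2 (n even), chi(Sigma_12) = 2 - 2*12 = -22.
chi(E) = 2 * (-22) = -44

-44


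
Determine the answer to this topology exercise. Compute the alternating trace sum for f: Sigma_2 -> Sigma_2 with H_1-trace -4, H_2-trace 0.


L(f) = tr(f_0*) - tr(f_1*) + tr(f_2*).
= 1 - (-4) + (0)
= 5

5


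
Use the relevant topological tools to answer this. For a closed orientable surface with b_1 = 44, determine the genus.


For a closed orientable surface: b_1 = 2g.
44 = 2g
g = 44 / 2 = 22

22


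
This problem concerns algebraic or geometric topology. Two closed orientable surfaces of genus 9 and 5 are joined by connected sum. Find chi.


chi(Sigma_9) = 2 - 2*9 = -16
chi(Sigma_5) = 2 - 2*5 = -8
For surfaces: chi(A#B) = chi(A) + chi(B) - 2.
chi = -16 + -8 - 2 = -26

-26


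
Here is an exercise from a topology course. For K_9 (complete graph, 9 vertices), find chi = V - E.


K_9: V = 9, E = C(9,2) = 36.
chi = V - E = 9 - 36 = -27

-27


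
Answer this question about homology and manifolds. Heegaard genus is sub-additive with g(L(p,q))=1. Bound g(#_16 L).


Heegaard genus satisfies g(A#B) <= g(A) + g(B).
Each lens space has g = 1.
Upper bound: 16 * 1 = 16

16


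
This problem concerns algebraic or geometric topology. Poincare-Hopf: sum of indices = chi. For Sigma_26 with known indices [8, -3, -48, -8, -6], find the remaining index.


Poincare-Hopf: sum of indices = chi(M).
chi(Sigma_26) = 2 - 2*26 = -50.
Sum of known indices = -57.
x = chi - (sum known) = -50 - (-57) = 7

7


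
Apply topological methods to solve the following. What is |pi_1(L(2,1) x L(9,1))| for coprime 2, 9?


pi_1(X x Y) = pi_1(X) x pi_1(Y).
pi_1(L(2,1)) = Z/2, pi_1(L(9,1)) = Z/9.
|Z/2 x Z/9| = 2 * 9 = 18

18


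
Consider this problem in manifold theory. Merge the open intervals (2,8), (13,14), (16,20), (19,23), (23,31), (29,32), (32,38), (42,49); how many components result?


Sort and merge overlapping open intervals.
Merged: (2,8), (13,14), (16,23), (23,32), (32,38), (42,49).
Number of components = 6

6


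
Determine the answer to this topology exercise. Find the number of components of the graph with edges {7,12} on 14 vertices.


Run DFS/union-find over 14 vertices.
V = 14, E = 1.
Number of components = 13

13


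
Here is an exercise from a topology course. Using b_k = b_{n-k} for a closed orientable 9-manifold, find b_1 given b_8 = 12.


Poincare duality for closed orientable n-manifolds: b_k = b_{n-k}.
Here n = 9, so b_1 = b_8 = 12

12


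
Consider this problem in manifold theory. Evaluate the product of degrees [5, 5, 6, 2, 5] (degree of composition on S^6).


Degree is multiplicative: deg(composition) = product of degrees.
= (5) * (5) * (6) * (2) * (5) = 1500

1500


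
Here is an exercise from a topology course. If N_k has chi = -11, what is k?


chi = 2 - k for closed non-orientable surfaces with k crosscaps.
-11 = 2 - k
k = 2 - (-11) = 13

13


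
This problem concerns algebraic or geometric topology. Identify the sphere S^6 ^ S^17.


S^m ^ S^n = S^{m+n}.
k = 6 + 17 = 23

23


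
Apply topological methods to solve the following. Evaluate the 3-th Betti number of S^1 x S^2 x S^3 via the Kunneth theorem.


Each S^d has Poincare polynomial 1 + t^d.
The product S^1 x S^2 x S^3 has Poincare polynomial prod(1+t^d_i).
Expanding: b_0=1, b_1=1, b_2=1, b_3=2, b_4=1, b_5=1, b_6=1.
b_3 = 2

2


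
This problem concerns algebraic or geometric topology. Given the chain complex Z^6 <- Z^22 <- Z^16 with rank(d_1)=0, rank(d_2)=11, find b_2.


rank H_k = rank(ker d_k) - rank(im d_{k+1}).
rank(ker d_2) = rank(C_2) - rank(d_2) = 16 - 11 = 5.
rank(im d_{2+1}) = 0.
rank H_2 = 5 - 0 = 5

5


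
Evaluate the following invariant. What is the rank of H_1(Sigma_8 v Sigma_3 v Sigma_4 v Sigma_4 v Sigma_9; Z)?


For a wedge X v Y: reduced H_k(X v Y) = H_k(X) + H_k(Y).
Each Sigma_g contributes b_1 = 2g.
b_1 = 16 + 6 + 8 + 8 + 18 = 56

56


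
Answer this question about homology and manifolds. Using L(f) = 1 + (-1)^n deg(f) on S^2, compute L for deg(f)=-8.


On S^2: L(f) = tr(f_0*) + (-1)^2 tr(f_2*) = 1 + (-1)^2 * deg(f).
L(f) = 1 + (-1)^2 * -8 = 1 + -8 = -7

-7


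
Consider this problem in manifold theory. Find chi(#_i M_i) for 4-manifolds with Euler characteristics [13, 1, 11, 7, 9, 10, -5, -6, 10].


For n-manifolds: chi(A#B) = chi(A) + chi(B) - chi(S^4).
chi(S^4) = 1 + (-1)^4 = 2.
chi(#) = (sum chi_i) - (9-1)*chi(S^4) = 50 - 8*2 = 34

34


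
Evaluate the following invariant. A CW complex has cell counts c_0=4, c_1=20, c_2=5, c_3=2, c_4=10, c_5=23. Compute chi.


chi = sum_k (-1)^k c_k.
= (-1)^0*4 + (-1)^1*20 + (-1)^2*5 + (-1)^3*2 + (-1)^4*10 + (-1)^5*23
= (4) + (-20) + (5) + (-2) + (10) + (-23)
= -26

-26


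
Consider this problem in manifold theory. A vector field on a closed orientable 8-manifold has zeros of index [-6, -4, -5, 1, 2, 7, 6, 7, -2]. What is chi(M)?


Poincare-Hopf: chi(M) = sum of indices of zeros.
chi = (-6) + (-4) + (-5) + (1) + (2) + (7) + (6) + (7) + (-2) = 6

6


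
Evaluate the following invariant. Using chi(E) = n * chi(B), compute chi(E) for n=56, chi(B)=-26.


For a finite covering: chi(E) = (number of sheets) * chi(B).
chi(E) = 56 * (-26) = -1456

-1456


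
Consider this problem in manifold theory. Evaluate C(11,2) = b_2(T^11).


By the Kunneth formula, b_k(T^n) = C(n,k).
b_2(T^11) = C(11,2).
C(11,2) = 11!/(2!*9!) = 55

55


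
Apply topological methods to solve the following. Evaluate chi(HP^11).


HP^11 has one cell in each dimension 0, 4, ..., 4*11 (11+1 cells, all even-dim).
chi = 11 + 1 = 12

12


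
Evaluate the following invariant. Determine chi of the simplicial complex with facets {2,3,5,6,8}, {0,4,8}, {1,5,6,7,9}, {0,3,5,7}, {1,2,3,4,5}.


Enumerate all faces; f-vector: f_0=10, f_1=32, f_2=34, f_3=16, f_4=3.
chi = sum (-1)^k f_k = -1

-1


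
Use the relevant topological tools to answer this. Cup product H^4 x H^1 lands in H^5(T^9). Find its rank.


Cup product: H^p x H^q -> H^{p+q}; here p+q = 4+1 = 5.
rank H^k(T^n) = C(n,k).
C(9,5) = 126

126


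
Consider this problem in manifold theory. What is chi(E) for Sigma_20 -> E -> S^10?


chi(S^10) = 2 (n even), chi(Sigma_20) = 2 - 2*20 = -38.
chi(E) = 2 * (-38) = -76

-76


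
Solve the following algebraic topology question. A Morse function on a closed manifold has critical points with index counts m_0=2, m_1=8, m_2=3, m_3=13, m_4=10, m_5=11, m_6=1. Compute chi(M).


Morse theory: chi(M) = sum_k (-1)^k m_k where m_k = #(index-k critical points).
= (2) + (-8) + (3) + (-13) + (10) + (-11) + (1) = -16

-16


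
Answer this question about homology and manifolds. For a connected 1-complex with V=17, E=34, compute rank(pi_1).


For a connected graph: rank(pi_1) = b_1 = E - V + 1 = 1 - chi.
chi = V - E = 17 - 34 = -17.
rank = 1 - (-17) = 34 - 17 + 1 = 18

18


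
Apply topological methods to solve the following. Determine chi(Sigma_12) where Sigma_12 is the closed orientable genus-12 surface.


For a closed orientable surface of genus g: chi = 2 - 2g.
Here g = 12.
chi = 2 - 2*12 = 2 - 24 = -22

-22


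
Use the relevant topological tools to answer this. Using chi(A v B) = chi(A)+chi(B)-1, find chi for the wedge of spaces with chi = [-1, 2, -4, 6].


chi(A v B) = chi(A) + chi(B) - 1 (one point identified).
For 4 spaces: chi = (sum chi_i) - (4 - 1).
sum = 3; chi = 3 - 3 = 0

0


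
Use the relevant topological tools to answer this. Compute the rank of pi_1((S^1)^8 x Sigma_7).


pi_1(A x B) = pi_1(A) x pi_1(B); rank of abelianization = b_1.
b_1(T^8) = 8, b_1(Sigma_7) = 2*7 = 14.
b_1(product) = 8 + 14 = 22

22


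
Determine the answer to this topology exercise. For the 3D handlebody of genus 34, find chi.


A genus-g handlebody deformation retracts to a wedge of g circles.
chi(vee_g S^1) = 1 - g.
chi(H_34) = 1 - 34 = -33

-33


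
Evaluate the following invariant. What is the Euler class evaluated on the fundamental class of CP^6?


For any closed oriented manifold, <e(TM),[M]> = chi(M).
chi(CP^6) = 6+1 = 7

7


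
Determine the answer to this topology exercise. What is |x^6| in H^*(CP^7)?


|x| = 2 in H^*(CP^n).
|x^6| = 6 * |x| = 6 * 2 = 12

12


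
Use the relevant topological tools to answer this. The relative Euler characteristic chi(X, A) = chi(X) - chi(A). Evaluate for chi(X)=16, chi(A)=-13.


Relative Euler characteristic: chi(X, A) = chi(X) - chi(A).
= 16 - (-13) = 29

29


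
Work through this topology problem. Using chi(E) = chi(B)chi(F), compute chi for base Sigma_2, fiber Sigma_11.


For a fiber bundle F -> E -> B (with CW structure): chi(E) = chi(B) * chi(F).
chi(Sigma_2) = -2, chi(Sigma_11) = -20.
chi(E) = (-2) * (-20) = 40

40


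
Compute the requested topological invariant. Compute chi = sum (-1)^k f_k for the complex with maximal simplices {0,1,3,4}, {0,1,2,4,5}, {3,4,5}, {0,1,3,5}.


Enumerate all faces; f-vector: f_0=6, f_1=14, f_2=16, f_3=7, f_4=1.
chi = sum (-1)^k f_k = 2

2


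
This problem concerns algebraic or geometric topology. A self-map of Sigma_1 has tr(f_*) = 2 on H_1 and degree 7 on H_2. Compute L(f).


L(f) = tr(f_0*) - tr(f_1*) + tr(f_2*).
= 1 - (2) + (7)
= 6

6


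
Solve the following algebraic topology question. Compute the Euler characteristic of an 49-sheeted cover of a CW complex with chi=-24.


For a finite covering: chi(E) = (number of sheets) * chi(B).
chi(E) = 49 * (-24) = -1176

-1176


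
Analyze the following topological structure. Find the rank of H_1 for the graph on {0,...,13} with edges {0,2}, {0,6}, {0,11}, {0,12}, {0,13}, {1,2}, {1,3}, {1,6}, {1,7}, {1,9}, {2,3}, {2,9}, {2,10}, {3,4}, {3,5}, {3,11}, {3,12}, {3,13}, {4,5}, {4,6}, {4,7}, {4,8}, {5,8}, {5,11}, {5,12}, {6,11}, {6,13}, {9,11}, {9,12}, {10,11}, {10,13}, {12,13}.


b_1 = E - V + (number of components).
E = 32, V = 14, components = 1.
b_1 = 32 - 14 + 1 = 19

19


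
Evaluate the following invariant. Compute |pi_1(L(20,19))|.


pi_1(L(p,q)) = Z/pZ for any q coprime to p.
|pi_1(L(20,19))| = 20

20


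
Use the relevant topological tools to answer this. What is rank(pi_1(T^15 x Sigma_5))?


pi_1(A x B) = pi_1(A) x pi_1(B); rank of abelianization = b_1.
b_1(T^15) = 15, b_1(Sigma_5) = 2*5 = 10.
b_1(product) = 15 + 10 = 25

25


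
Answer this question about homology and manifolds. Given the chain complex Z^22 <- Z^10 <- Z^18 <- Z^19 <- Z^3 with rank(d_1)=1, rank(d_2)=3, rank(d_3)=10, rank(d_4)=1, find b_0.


rank H_k = rank(ker d_k) - rank(im d_{k+1}).
rank(ker d_0) = rank(C_0) - rank(d_0) = 22 - 0 = 22.
rank(im d_{0+1}) = 1.
rank H_0 = 22 - 1 = 21

21


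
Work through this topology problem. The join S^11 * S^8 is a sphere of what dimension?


Join of spheres: S^m * S^n = S^{m+n+1}.
dim = 11 + 8 + 1 = 20

20


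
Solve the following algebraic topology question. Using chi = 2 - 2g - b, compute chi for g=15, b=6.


For a compact orientable surface with genus g and b boundary components: chi = 2 - 2g - b.
chi = 2 - 2*15 - 6 = 2 - 30 - 6 = -34

-34


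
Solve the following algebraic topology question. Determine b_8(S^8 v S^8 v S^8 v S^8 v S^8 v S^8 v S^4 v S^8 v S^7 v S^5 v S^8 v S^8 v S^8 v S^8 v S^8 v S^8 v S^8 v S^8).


For a wedge of spheres, H_k (k>0) is free on one generator per sphere of dimension k.
Spheres of dimension 8: count = 15.
b_8 = 15

15


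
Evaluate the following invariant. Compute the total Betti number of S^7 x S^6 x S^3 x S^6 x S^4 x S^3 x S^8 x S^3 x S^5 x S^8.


Total Betti number is multiplicative under products.
Each S^d (d>=1) has total Betti number 2.
There are 10 sphere factors.
Total = 2^10 = 1024

1024


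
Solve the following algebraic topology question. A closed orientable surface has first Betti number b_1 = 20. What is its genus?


For a closed orientable surface: b_1 = 2g.
20 = 2g
g = 20 / 2 = 10

10


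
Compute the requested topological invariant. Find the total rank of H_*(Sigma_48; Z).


For Sigma_48: b_0 = 1, b_1 = 2g = 96, b_2 = 1.
Total = 1 + 96 + 1 = 98

98


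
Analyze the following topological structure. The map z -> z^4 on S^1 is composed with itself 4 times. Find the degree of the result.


deg(f) = 4. Degree is multiplicative: deg(f^4) = (deg f)^4.
deg(f^4) = (4)^4 = 256

256


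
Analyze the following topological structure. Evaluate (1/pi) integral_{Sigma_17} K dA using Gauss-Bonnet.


Gauss-Bonnet: integral K dA = 2*pi*chi(M).
chi(Sigma_17) = 2 - 2*17 = -32.
(integral K dA)/pi = 2*chi = 2*(-32) = -64

-64


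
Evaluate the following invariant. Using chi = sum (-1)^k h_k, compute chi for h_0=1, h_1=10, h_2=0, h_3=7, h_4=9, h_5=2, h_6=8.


Handles of index k contribute (-1)^k to chi (same as CW cells).
chi = (1) + (-10) + (0) + (-7) + (9) + (-2) + (8) = -1

-1


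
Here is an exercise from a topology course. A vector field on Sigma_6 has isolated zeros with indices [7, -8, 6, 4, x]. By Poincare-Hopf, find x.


Poincare-Hopf: sum of indices = chi(M).
chi(Sigma_6) = 2 - 2*6 = -10.
Sum of known indices = 9.
x = chi - (sum known) = -10 - (9) = -19

-19


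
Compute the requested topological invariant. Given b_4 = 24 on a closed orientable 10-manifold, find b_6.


Poincare duality for closed orientable n-manifolds: b_k = b_{n-k}.
Here n = 10, so b_6 = b_4 = 24

24


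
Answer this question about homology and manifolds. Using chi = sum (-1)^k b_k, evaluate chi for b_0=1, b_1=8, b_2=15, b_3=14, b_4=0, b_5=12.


chi = sum_k (-1)^k b_k.
= (1) + (-8) + (15) + (-14) + (0) + (-12)
= -18

-18


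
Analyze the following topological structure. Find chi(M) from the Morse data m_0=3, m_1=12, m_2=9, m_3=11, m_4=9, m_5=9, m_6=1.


Morse theory: chi(M) = sum_k (-1)^k m_k where m_k = #(index-k critical points).
= (3) + (-12) + (9) + (-11) + (9) + (-9) + (1) = -10

-10


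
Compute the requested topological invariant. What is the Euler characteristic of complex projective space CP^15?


CP^15 has one cell in each even dimension 0, 2, ..., 2*15 (15+1 cells total).
All cells are even-dimensional, so chi = number of cells.
chi = 15 + 1 = 16

16


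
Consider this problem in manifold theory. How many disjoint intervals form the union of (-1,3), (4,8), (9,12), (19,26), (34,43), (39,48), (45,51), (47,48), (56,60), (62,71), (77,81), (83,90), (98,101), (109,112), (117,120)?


Sort and merge overlapping open intervals.
Merged: (-1,3), (4,8), (9,12), (19,26), (34,51), (56,60), (62,71), (77,81), (83,90), (98,101), (109,112), (117,120).
Number of components = 12

12


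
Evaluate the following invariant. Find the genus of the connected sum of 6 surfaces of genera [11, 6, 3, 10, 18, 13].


Genus is additive under connected sum of orientable surfaces.
g = 11 + 6 + 3 + 10 + 18 + 13 = 61

61


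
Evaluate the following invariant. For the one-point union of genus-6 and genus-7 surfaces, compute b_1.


For a wedge: H_1(A v B) = H_1(A) + H_1(B).
b_1(Sigma_6) = 12, b_1(Sigma_7) = 14.
b_1 = 12 + 14 = 26

26


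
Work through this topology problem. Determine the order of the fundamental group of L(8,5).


pi_1(L(p,q)) = Z/pZ for any q coprime to p.
|pi_1(L(8,5))| = 8

8


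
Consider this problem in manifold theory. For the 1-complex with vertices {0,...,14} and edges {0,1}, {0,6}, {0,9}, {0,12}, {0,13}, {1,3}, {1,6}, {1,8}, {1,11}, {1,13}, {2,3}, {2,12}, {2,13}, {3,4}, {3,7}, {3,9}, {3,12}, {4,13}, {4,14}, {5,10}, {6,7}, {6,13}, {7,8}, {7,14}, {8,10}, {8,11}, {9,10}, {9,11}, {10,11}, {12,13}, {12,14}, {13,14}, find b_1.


b_1 = E - V + (number of components).
E = 32, V = 15, components = 1.
b_1 = 32 - 15 + 1 = 18

18


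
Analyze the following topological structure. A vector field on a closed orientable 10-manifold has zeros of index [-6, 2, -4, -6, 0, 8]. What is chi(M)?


Poincare-Hopf: chi(M) = sum of indices of zeros.
chi = (-6) + (2) + (-4) + (-6) + (0) + (8) = -6

-6


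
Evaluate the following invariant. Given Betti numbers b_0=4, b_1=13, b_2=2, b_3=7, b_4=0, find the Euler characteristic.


chi = sum_k (-1)^k b_k.
= (4) + (-13) + (2) + (-7) + (0)
= -14

-14


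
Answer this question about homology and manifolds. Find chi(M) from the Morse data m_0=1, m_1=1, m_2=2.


Morse theory: chi(M) = sum_k (-1)^k m_k where m_k = #(index-k critical points).
= (1) + (-1) + (2) = 2

2


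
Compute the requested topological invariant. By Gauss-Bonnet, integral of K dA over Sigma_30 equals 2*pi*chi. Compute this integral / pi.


Gauss-Bonnet: integral K dA = 2*pi*chi(M).
chi(Sigma_30) = 2 - 2*30 = -58.
(integral K dA)/pi = 2*chi = 2*(-58) = -116

-116


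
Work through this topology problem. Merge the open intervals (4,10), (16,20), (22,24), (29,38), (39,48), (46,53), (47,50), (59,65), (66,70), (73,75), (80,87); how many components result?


Sort and merge overlapping open intervals.
Merged: (4,10), (16,20), (22,24), (29,38), (39,53), (59,65), (66,70), (73,75), (80,87).
Number of components = 9

9


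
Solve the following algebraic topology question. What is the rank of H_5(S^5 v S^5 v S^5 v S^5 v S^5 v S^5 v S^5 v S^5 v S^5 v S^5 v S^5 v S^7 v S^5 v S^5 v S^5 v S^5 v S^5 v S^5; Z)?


For a wedge of spheres, H_k (k>0) is free on one generator per sphere of dimension k.
Spheres of dimension 5: count = 17.
b_5 = 17

17


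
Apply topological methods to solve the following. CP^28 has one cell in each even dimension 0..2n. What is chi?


CP^28 has one cell in each even dimension 0, 2, ..., 2*28 (28+1 cells total).
All cells are even-dimensional, so chi = number of cells.
chi = 28 + 1 = 29

29


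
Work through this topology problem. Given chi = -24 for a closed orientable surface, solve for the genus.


chi = 2 - 2g for closed orientable surfaces.
-24 = 2 - 2g
2g = 2 - (-24) = 26
g = 13

13
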